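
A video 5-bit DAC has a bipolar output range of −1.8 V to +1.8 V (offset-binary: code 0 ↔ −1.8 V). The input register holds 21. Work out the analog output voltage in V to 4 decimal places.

LSB = 3.6 V / 2^5 = 112.500 mV.
V_out = (−1.8) + 21 × 0.1125 V = 0.5625 V.

0.5625 V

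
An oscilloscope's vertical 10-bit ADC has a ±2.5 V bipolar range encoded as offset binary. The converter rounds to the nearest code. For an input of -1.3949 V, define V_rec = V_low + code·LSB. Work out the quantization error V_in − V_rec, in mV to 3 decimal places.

1.584 mV

LSB = 5/2^10 = 4.883 mV.
(V_in − V_low)/LSB = (-1.3949 − (−2.5))/0.00488281 = 226.3245 → code 226 (round).
Reconstructed: -1.3964844 V.
V_in − V_rec = 0.00158438 V = 1.584 mV.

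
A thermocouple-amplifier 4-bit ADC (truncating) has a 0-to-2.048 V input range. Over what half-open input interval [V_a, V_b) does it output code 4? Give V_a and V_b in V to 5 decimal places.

LSB = 2.048/2^4 = 128.000 mV.
V_a = V_low + 4·LSB = 0.512 V; V_b = V_low + 5·LSB = 0.64 V.

[0.51200 V, 0.64000 V)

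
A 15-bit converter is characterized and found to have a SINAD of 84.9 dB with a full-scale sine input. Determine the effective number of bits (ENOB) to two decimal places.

13.81 bits

ENOB = (SINAD − 1.76) / 6.02 = (84.9 − 1.76)/6.02 = 13.811.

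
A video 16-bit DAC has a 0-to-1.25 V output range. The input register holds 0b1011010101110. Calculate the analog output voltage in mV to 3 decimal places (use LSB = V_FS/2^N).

110.741 mV

LSB = 1.25 V / 2^16 = 19.07 µV.
Code 0b1011010101110 = 5806 decimal.
V_out = 0 + 5806 × 1.90735e-05 V = 0.110741 V.
= 110.741 mV.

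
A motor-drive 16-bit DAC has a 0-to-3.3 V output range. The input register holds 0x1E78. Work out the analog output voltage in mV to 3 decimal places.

392.761 mV

LSB = 3.3 V / 2^16 = 50.35 µV.
Code 0x1E78 = 7800 decimal.
V_out = 0 + 7800 × 5.0354e-05 V = 0.392761 V.
= 392.761 mV.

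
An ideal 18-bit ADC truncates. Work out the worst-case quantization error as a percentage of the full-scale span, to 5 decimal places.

0.00038 %

Truncating → worst-case error = 1 LSB = V_FS/2^18, so 100/262144 = 0.00038147 % of full scale.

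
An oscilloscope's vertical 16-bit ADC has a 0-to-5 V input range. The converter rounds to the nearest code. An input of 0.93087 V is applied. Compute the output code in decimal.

With 65536 levels over 5 V, one step is 76.29 µV.
(V_in − V_low)/LSB = (0.93087 − 0) / 7.62939e-05 = 12201.099.
So the output code is 12201.

code 12201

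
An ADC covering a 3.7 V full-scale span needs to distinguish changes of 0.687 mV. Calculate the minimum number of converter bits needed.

13 bits

Number of steps required ≥ 3.7 V / 0.687 mV = 5385.74.
Need 2^N ≥ 5385.74; 2^12 = 4096, 2^13 = 8192.
Minimum N = 13.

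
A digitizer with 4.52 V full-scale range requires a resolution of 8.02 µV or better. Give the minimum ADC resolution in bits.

20 bits

Number of steps required ≥ 4.52 V / 8.02 µV = 563591.02.
Need 2^N ≥ 563591.02; 2^19 = 524288, 2^20 = 1048576.
Minimum N = 20.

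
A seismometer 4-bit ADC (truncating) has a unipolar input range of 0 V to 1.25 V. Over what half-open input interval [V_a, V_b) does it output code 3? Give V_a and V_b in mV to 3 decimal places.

[234.375 mV, 312.500 mV)

LSB = 1.25/2^4 = 78.125 mV.
V_a = V_low + 3·LSB = 0.234375 V; V_b = V_low + 4·LSB = 0.3125 V.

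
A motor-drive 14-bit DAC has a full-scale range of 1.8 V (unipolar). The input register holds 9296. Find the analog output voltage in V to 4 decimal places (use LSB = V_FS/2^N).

1.0213 V

LSB = 1.8 V / 2^14 = 109.86 µV.
V_out = 0 + 9296 × 0.000109863 V = 1.02129 V.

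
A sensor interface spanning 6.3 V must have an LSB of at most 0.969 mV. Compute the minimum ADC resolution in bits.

13 bits

Number of steps required ≥ 6.3 V / 0.969 mV = 6501.55.
Need 2^N ≥ 6501.55; 2^12 = 4096, 2^13 = 8192.
Minimum N = 13.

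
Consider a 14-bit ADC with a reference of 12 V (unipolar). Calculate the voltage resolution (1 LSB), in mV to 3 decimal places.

0.732 mV

Full-scale span = 12 V.
LSB = 12 / 2^14 = 12 / 16384 = 0.000732422 V = 0.732 mV.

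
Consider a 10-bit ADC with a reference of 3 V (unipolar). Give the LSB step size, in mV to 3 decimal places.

2.930 mV

Full-scale span = 3 V.
LSB = 3 / 2^10 = 3 / 1024 = 0.00292969 V = 2.930 mV.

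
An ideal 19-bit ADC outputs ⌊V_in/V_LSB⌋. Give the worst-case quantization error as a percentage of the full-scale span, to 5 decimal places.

0.00019 %

Truncating → worst-case error = 1 LSB = V_FS/2^19, so 100/524288 = 0.000190735 % of full scale.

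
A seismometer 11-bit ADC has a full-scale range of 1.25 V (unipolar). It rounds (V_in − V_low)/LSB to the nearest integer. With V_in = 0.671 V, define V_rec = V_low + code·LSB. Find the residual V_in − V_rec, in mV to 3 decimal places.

0.224 mV

Step size: 1.25 V ÷ 2^11 = 0.610 mV.
(V_in − V_low)/LSB = (0.671 − 0)/0.000610352 = 1099.3664 → code 1099 (round).
Reconstructed: 0.67077637 V.
V_in − V_rec = 0.000223633 V = 0.224 mV.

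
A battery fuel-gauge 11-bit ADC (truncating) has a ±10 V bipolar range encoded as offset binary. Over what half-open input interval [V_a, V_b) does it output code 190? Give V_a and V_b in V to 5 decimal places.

[-8.14453 V, -8.13477 V)

LSB = 20/2^11 = 9.766 mV.
V_a = V_low + 190·LSB = -8.14453 V; V_b = V_low + 191·LSB = -8.13477 V.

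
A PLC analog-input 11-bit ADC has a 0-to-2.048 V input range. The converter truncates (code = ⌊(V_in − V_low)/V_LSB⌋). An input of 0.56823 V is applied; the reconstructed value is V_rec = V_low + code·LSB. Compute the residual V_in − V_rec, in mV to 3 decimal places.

0.230 mV

Step size: 2.048 V ÷ 2^11 = 1.000 mV.
(0.56823 − 0)/0.001 = 568.2300; ⌊·⌋ gives code 568.
Reconstructed: 0.568 V.
Error = 0.56823 − 0.568 = 0.00023 V = 0.230 mV.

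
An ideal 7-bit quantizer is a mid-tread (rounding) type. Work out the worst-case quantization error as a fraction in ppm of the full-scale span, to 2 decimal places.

Rounding → worst-case error = ½ LSB = V_FS/2^8, so 1e+06/256 = 3906.25 ppm of full scale.

3906.25 ppm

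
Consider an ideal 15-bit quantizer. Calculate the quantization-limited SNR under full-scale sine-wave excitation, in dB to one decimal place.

92.1 dB

SNR ≈ 6.02·N + 1.76 dB = 6.02·15 + 1.76 = 92.06 dB.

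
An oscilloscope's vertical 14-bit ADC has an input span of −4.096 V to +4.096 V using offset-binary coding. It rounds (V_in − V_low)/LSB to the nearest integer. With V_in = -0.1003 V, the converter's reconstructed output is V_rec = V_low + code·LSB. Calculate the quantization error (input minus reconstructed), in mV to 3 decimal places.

0.200 mV

Step size: 8.192 V ÷ 2^14 = 0.500 mV.
(V_in − V_low)/LSB = (-0.1003 − (−4.096))/0.0005 = 7991.4000 → code 7991 (round).
Code 7991 maps back to (−4.096) + 7991×0.0005 V = -0.1005 V.
V_in − V_rec = 0.0002 V = 0.200 mV.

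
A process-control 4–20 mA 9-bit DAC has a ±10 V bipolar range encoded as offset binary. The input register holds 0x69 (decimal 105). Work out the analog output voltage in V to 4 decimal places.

-5.8984 V

LSB = 20 V / 2^9 = 39.062 mV.
Code 0x69 = 105 decimal.
V_out = (−10) + 105 × 0.0390625 V = -5.89844 V.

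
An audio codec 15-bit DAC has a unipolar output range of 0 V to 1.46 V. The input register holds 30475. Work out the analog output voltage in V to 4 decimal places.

1.3578 V

LSB = 1.46 V / 2^15 = 44.56 µV.
V_out = 0 + 30475 × 4.45557e-05 V = 1.35783 V.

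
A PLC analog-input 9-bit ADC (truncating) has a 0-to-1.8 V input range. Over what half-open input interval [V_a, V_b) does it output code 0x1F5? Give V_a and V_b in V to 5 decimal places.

[1.76133 V, 1.76484 V)

LSB = 1.8/2^9 = 3.516 mV.
Code 0x1F5 = 501 decimal.
V_a = V_low + 501·LSB = 1.76133 V; V_b = V_low + 502·LSB = 1.76484 V.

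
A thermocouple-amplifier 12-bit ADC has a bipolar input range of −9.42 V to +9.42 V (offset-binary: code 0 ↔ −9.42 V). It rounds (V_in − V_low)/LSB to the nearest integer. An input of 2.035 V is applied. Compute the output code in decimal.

With 4096 levels over 18.84 V, one step is 4.600 mV.
(2.035 − (−9.42)) / 0.00459961 = 2490.429 LSBs.
Round → code 2490.

code 2490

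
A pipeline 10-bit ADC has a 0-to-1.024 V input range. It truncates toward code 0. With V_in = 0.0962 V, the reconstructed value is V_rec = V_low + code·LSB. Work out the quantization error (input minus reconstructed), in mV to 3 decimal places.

Step size: 1.024 V ÷ 2^10 = 1.000 mV.
Scaled input = 96.2000 LSBs, so code = 96.
V_rec = 0 + 96·0.001 = 0.096 V.
Error = 0.0962 − 0.096 = 0.0002 V = 0.200 mV.

0.200 mV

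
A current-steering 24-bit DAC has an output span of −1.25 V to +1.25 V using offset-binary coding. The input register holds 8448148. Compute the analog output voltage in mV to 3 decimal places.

LSB = 2.5 V / 2^24 = 0.15 µV.
V_out = (−1.25) + 8448148 × 1.49012e-07 V = 0.00887215 V.
= 8.872 mV.

8.872 mV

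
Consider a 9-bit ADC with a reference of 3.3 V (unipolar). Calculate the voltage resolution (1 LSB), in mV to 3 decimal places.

Full-scale span = 3.3 V.
LSB = 3.3 / 2^9 = 3.3 / 512 = 0.00644531 V = 6.445 mV.

6.445 mV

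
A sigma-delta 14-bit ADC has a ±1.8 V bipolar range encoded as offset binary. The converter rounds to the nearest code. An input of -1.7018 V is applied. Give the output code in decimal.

Full-scale span = 3.6 V; LSB = 3.6/2^14 = 219.73 µV.
(-1.7018 − (−1.8)) / 0.000219727 = 446.919 LSBs.
Round → code 447.

code 447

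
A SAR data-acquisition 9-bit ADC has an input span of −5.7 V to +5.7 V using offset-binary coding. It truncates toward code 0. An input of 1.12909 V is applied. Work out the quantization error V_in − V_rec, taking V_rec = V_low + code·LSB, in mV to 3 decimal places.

15.809 mV

LSB = 11.4/2^9 = 22.266 mV.
(V_in − V_low)/LSB = (1.12909 − (−5.7))/0.0222656 = 306.7100 → code 306 (floor).
V_rec = (−5.7) + 306·0.0222656 = 1.1132812 V.
V_in − V_rec = 0.0158087 V = 15.809 mV.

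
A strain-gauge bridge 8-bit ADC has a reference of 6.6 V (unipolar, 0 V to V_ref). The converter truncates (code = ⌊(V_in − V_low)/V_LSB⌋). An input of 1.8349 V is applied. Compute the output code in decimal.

code 71

Full-scale span = 6.6 V; LSB = 6.6/2^8 = 25.781 mV.
(1.8349 − 0) / 0.0257812 = 71.172 LSBs.
Floor → code 71.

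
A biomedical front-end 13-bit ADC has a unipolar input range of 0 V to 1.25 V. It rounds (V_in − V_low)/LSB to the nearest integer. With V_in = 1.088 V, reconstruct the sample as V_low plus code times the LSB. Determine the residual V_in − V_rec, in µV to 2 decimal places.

One LSB is 1.25 V / 8192 = 152.59 µV.
(1.088 − 0)/0.000152588 = 7130.3168; round gives code 7130.
Reconstructed: 1.0879517 V.
V_in − V_rec = 4.83398e-05 V = 48.34 µV.

48.34 µV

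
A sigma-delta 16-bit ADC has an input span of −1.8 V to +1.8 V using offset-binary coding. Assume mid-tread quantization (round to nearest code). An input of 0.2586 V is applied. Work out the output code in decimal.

code 37476

LSB = 3.6 V / 65536 = 54.93 µV.
(V_in − V_low)/LSB = (0.2586 − (−1.8)) / 5.49316e-05 = 37475.669.
round(37475.669) = 37476.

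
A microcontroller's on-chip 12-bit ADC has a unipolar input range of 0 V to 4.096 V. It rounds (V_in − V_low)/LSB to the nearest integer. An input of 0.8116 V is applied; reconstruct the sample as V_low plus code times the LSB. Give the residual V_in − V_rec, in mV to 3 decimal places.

-0.400 mV

One LSB is 4.096 V / 4096 = 1.000 mV.
(V_in − V_low)/LSB = (0.8116 − 0)/0.001 = 811.6000 → code 812 (round).
Code 812 maps back to 0 + 812×0.001 V = 0.812 V.
Error = 0.8116 − 0.812 = -0.0004 V = -0.400 mV.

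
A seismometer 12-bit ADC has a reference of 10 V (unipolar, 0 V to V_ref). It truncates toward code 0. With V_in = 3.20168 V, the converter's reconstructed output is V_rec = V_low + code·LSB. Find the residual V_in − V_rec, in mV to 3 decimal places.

0.996 mV

One LSB is 10 V / 4096 = 2.441 mV.
(3.20168 − 0)/0.00244141 = 1311.4081; ⌊·⌋ gives code 1311.
V_rec = 0 + 1311·0.00244141 = 3.2006836 V.
Difference: 0.000996406 V → 0.996 mV.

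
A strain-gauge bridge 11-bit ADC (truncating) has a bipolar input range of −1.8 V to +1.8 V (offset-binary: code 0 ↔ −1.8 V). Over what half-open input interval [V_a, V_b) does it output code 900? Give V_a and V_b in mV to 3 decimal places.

[-217.969 mV, -216.211 mV)

LSB = 3.6/2^11 = 1.758 mV.
V_a = V_low + 900·LSB = -0.217969 V; V_b = V_low + 901·LSB = -0.216211 V.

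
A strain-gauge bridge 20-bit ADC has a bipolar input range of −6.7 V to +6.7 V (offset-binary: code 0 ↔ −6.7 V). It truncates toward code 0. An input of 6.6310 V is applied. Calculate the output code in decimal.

code 1043176

LSB = 13.4 V / 1048576 = 12.78 µV.
Input sits at 1043176.616 steps above V_low.
Floor → code 1043176.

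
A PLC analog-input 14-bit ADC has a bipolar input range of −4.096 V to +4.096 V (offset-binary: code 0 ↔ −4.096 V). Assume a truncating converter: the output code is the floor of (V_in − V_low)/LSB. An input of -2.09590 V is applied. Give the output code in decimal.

code 4000

Full-scale span = 8.192 V; LSB = 8.192/2^14 = 0.500 mV.
(-2.09590 − (−4.096)) / 0.0005 = 4000.200 LSBs.
⌊·⌋(4000.200) = 4000.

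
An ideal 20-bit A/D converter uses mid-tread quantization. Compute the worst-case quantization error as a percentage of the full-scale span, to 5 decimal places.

Rounding → worst-case error = ½ LSB = V_FS/2^21, so 100/2097152 = 4.76837e-05 % of full scale.

0.00005 %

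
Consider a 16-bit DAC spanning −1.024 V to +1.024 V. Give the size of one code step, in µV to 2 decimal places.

31.25 µV

Full-scale span = 2.048 V.
LSB = 2.048 / 2^16 = 2.048 / 65536 = 3.125e-05 V = 31.25 µV.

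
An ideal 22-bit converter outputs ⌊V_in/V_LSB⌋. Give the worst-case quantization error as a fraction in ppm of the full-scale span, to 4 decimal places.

0.2384 ppm

Truncating → worst-case error = 1 LSB = V_FS/2^22, so 1e+06/4194304 = 0.238419 ppm of full scale.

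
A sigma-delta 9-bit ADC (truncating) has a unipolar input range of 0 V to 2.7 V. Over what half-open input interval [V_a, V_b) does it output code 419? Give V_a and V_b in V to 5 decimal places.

LSB = 2.7/2^9 = 5.273 mV.
V_a = V_low + 419·LSB = 2.20957 V; V_b = V_low + 420·LSB = 2.21484 V.

[2.20957 V, 2.21484 V)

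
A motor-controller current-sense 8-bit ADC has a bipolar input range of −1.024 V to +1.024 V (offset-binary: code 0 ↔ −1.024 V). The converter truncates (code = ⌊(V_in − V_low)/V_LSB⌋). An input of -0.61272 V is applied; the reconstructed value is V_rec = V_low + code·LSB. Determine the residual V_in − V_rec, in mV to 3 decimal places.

3.280 mV

Step size: 2.048 V ÷ 2^8 = 8.000 mV.
(-0.61272 − (−1.024))/0.008 = 51.4100; ⌊·⌋ gives code 51.
Code 51 maps back to (−1.024) + 51×0.008 V = -0.616 V.
Error = -0.61272 − (−0.616) = 0.00328 V = 3.280 mV.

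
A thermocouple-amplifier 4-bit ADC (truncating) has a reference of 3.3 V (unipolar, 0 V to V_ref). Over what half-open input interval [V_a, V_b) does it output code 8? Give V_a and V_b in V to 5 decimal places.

LSB = 3.3/2^4 = 206.250 mV.
V_a = V_low + 8·LSB = 1.65 V; V_b = V_low + 9·LSB = 1.85625 V.

[1.65000 V, 1.85625 V)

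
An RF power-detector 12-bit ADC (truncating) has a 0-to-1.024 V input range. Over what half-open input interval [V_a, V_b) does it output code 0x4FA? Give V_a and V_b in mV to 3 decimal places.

LSB = 1.024/2^12 = 250.00 µV.
Code 0x4FA = 1274 decimal.
V_a = V_low + 1274·LSB = 0.3185 V; V_b = V_low + 1275·LSB = 0.31875 V.

[318.500 mV, 318.750 mV)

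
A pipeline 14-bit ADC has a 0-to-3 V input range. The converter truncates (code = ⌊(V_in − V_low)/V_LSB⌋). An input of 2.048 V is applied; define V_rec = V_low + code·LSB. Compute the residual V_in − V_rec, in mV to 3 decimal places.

0.148 mV

LSB = 3/2^14 = 183.11 µV.
(2.048 − 0)/0.000183105 = 11184.8107; ⌊·⌋ gives code 11184.
V_rec = 0 + 11184·0.000183105 = 2.0478516 V.
V_in − V_rec = 0.000148437 V = 0.148 mV.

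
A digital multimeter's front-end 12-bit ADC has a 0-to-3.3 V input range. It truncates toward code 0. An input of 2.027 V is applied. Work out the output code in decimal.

Full-scale span = 3.3 V; LSB = 3.3/2^12 = 0.806 mV.
(2.027 − 0) / 0.000805664 = 2515.937 LSBs.
⌊·⌋(2515.937) = 2515.

code 2515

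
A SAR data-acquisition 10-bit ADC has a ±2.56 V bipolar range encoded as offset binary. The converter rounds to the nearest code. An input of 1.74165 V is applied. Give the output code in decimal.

LSB = 5.12 V / 1024 = 5.000 mV.
(V_in − V_low)/LSB = (1.74165 − (−2.56)) / 0.005 = 860.330.
round(860.330) = 860.

code 860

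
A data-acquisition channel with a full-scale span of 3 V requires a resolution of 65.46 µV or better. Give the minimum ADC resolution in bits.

16 bits

Number of steps required ≥ 3 V / 65.46 µV = 45829.51.
Need 2^N ≥ 45829.51; 2^15 = 32768, 2^16 = 65536.
Minimum N = 16.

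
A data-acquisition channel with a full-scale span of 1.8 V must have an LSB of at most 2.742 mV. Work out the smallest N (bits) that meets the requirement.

10 bits

Number of steps required ≥ 1.8 V / 2.742 mV = 656.46.
Need 2^N ≥ 656.46; 2^9 = 512, 2^10 = 1024.
Minimum N = 10.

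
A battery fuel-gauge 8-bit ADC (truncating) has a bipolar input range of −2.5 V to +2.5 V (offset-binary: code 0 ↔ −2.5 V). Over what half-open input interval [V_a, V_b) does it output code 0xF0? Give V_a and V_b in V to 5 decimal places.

LSB = 5/2^8 = 19.531 mV.
Code 0xF0 = 240 decimal.
V_a = V_low + 240·LSB = 2.1875 V; V_b = V_low + 241·LSB = 2.20703 V.

[2.18750 V, 2.20703 V)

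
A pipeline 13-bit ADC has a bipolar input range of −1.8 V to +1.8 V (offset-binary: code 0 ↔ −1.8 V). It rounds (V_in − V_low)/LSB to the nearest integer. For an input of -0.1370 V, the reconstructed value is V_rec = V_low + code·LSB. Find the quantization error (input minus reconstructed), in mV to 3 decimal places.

0.109 mV

Step size: 3.6 V ÷ 2^13 = 439.45 µV.
Scaled input = 3784.2489 LSBs, so code = 3784.
Reconstructed: -0.13710938 V.
Error = -0.1370 − (−0.13710938) = 0.000109375 V = 0.109 mV.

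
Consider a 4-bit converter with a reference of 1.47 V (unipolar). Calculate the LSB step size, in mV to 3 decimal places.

91.875 mV

Full-scale span = 1.47 V.
LSB = 1.47 / 2^4 = 1.47 / 16 = 0.091875 V = 91.875 mV.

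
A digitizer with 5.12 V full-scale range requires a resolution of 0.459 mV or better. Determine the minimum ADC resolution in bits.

14 bits

Number of steps required ≥ 5.12 V / 0.459 mV = 11154.68.
Need 2^N ≥ 11154.68; 2^13 = 8192, 2^14 = 16384.
Minimum N = 14.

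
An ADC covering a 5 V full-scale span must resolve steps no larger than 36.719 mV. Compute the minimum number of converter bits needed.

Number of steps required ≥ 5 V / 36.719 mV = 136.17.
Need 2^N ≥ 136.17; 2^7 = 128, 2^8 = 256.
Minimum N = 8.

8 bits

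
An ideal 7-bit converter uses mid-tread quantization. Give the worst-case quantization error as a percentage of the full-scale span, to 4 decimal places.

0.3906 %

Rounding → worst-case error = ½ LSB = V_FS/2^8, so 100/256 = 0.390625 % of full scale.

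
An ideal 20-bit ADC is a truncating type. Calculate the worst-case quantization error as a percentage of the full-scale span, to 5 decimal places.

Truncating → worst-case error = 1 LSB = V_FS/2^20, so 100/1048576 = 9.53674e-05 % of full scale.

0.00010 %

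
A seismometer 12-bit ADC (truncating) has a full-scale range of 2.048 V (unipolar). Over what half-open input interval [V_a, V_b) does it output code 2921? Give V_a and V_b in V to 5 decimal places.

[1.46050 V, 1.46100 V)

LSB = 2.048/2^12 = 0.500 mV.
V_a = V_low + 2921·LSB = 1.4605 V; V_b = V_low + 2922·LSB = 1.461 V.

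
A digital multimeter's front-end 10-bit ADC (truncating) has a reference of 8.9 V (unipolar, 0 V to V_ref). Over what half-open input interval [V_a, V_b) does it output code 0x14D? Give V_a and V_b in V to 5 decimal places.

[2.89424 V, 2.90293 V)

LSB = 8.9/2^10 = 8.691 mV.
Code 0x14D = 333 decimal.
V_a = V_low + 333·LSB = 2.89424 V; V_b = V_low + 334·LSB = 2.90293 V.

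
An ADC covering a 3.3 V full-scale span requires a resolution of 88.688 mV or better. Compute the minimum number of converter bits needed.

6 bits

Number of steps required ≥ 3.3 V / 88.688 mV = 37.21.
Need 2^N ≥ 37.21; 2^5 = 32, 2^6 = 64.
Minimum N = 6.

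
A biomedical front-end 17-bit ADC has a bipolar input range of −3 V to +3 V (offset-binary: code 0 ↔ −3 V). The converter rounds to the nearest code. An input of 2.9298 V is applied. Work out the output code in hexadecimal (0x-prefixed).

code 0x1FA02 (decimal 129538)

Full-scale span = 6 V; LSB = 6/2^17 = 45.78 µV.
(V_in − V_low)/LSB = (2.9298 − (−3)) / 4.57764e-05 = 129538.458.
So the output code is 129538.
In hexadecimal (0x-prefixed): 0x1FA02.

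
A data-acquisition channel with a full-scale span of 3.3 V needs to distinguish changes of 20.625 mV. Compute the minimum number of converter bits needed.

8 bits

Number of steps required ≥ 3.3 V / 20.625 mV = 160.00.
Need 2^N ≥ 160.00; 2^7 = 128, 2^8 = 256.
Minimum N = 8.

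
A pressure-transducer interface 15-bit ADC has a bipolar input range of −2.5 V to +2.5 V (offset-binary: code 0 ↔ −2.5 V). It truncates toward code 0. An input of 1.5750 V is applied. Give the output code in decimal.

Full-scale span = 5 V; LSB = 5/2^15 = 152.59 µV.
Input sits at 26705.920 steps above V_low.
Floor → code 26705.

code 26705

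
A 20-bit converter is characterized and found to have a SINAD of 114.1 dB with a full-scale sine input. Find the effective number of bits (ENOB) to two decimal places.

ENOB = (SINAD − 1.76) / 6.02 = (114.1 − 1.76)/6.02 = 18.661.

18.66 bits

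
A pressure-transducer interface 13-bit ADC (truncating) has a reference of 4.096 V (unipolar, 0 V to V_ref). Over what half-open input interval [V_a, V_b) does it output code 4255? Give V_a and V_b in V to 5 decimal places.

[2.12750 V, 2.12800 V)

LSB = 4.096/2^13 = 0.500 mV.
V_a = V_low + 4255·LSB = 2.1275 V; V_b = V_low + 4256·LSB = 2.128 V.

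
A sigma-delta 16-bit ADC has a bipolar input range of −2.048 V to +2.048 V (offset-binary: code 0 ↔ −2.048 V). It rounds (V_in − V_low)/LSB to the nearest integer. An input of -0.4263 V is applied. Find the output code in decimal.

code 25947

LSB = 4.096 V / 65536 = 62.50 µV.
(-0.4263 − (−2.048)) / 6.25e-05 = 25947.200 LSBs.
So the output code is 25947.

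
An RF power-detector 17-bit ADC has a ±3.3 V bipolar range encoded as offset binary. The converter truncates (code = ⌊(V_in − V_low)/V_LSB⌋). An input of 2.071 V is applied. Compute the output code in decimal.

With 131072 levels over 6.6 V, one step is 50.35 µV.
(V_in − V_low)/LSB = (2.071 − (−3.3)) / 5.0354e-05 = 106664.805.
⌊·⌋(106664.805) = 106664.

code 106664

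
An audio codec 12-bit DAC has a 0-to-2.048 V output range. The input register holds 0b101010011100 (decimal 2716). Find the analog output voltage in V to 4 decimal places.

1.3580 V

LSB = 2.048 V / 2^12 = 0.500 mV.
Code 0b101010011100 = 2716 decimal.
V_out = 0 + 2716 × 0.0005 V = 1.358 V.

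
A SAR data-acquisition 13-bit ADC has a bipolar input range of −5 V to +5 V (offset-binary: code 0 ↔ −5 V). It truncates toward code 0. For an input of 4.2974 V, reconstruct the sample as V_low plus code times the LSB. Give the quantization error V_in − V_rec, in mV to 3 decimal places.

LSB = 10/2^13 = 1.221 mV.
(V_in − V_low)/LSB = (4.2974 − (−5))/0.0012207 = 7616.4301 → code 7616 (floor).
V_rec = (−5) + 7616·0.0012207 = 4.296875 V.
Error = 4.2974 − 4.296875 = 0.000525 V = 0.525 mV.

0.525 mV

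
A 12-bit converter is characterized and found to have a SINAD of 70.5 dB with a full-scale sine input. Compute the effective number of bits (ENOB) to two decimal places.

11.42 bits

ENOB = (SINAD − 1.76) / 6.02 = (70.5 − 1.76)/6.02 = 11.419.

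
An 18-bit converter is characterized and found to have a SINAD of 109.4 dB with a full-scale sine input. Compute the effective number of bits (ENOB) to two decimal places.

17.88 bits

ENOB = (SINAD − 1.76) / 6.02 = (109.4 − 1.76)/6.02 = 17.880.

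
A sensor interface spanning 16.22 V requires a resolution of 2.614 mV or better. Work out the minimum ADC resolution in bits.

13 bits

Number of steps required ≥ 16.22 V / 2.614 mV = 6205.05.
Need 2^N ≥ 6205.05; 2^12 = 4096, 2^13 = 8192.
Minimum N = 13.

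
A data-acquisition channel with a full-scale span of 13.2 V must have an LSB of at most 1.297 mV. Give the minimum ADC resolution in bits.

Number of steps required ≥ 13.2 V / 1.297 mV = 10177.33.
Need 2^N ≥ 10177.33; 2^13 = 8192, 2^14 = 16384.
Minimum N = 14.

14 bits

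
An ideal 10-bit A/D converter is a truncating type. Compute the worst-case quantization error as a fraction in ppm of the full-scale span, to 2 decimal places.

Truncating → worst-case error = 1 LSB = V_FS/2^10, so 1e+06/1024 = 976.562 ppm of full scale.

976.56 ppm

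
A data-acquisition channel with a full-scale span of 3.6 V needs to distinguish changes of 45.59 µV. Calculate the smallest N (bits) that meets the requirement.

17 bits

Number of steps required ≥ 3.6 V / 45.59 µV = 78964.69.
Need 2^N ≥ 78964.69; 2^16 = 65536, 2^17 = 131072.
Minimum N = 17.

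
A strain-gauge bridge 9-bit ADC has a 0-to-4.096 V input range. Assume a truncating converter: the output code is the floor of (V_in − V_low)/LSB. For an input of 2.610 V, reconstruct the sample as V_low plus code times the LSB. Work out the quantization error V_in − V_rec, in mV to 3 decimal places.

Step size: 4.096 V ÷ 2^9 = 8.000 mV.
(V_in − V_low)/LSB = (2.610 − 0)/0.008 = 326.2500 → code 326 (floor).
Code 326 maps back to 0 + 326×0.008 V = 2.608 V.
Difference: 0.002 V → 2.000 mV.

2.000 mV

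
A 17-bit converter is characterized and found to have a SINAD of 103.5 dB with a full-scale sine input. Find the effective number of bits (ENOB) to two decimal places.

ENOB = (SINAD − 1.76) / 6.02 = (103.5 − 1.76)/6.02 = 16.900.

16.90 bits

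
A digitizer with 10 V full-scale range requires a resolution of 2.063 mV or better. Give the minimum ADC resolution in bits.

Number of steps required ≥ 10 V / 2.063 mV = 4847.31.
Need 2^N ≥ 4847.31; 2^12 = 4096, 2^13 = 8192.
Minimum N = 13.

13 bits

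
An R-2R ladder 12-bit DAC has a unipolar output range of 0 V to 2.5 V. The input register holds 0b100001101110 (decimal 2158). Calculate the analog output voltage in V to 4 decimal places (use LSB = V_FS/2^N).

LSB = 2.5 V / 2^12 = 0.610 mV.
Code 0b100001101110 = 2158 decimal.
V_out = 0 + 2158 × 0.000610352 V = 1.31714 V.

1.3171 V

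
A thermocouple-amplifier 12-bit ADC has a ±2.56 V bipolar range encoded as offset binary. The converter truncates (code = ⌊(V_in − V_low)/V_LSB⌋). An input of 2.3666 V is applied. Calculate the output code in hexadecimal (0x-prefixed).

code 0xF65 (decimal 3941)

Full-scale span = 5.12 V; LSB = 5.12/2^12 = 1.250 mV.
(V_in − V_low)/LSB = (2.3666 − (−2.56)) / 0.00125 = 3941.280.
⌊·⌋(3941.280) = 3941.
In hexadecimal (0x-prefixed): 0xF65.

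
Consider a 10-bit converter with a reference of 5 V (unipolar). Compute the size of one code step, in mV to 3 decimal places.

4.883 mV

Full-scale span = 5 V.
LSB = 5 / 2^10 = 5 / 1024 = 0.00488281 V = 4.883 mV.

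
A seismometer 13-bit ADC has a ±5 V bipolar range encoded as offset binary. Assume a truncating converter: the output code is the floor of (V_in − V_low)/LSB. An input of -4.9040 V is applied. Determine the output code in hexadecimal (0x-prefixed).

LSB = 10 V / 8192 = 1.221 mV.
(V_in − V_low)/LSB = (-4.9040 − (−5)) / 0.0012207 = 78.643.
Floor → code 78.
In hexadecimal (0x-prefixed): 0x4E.

code 0x4E (decimal 78)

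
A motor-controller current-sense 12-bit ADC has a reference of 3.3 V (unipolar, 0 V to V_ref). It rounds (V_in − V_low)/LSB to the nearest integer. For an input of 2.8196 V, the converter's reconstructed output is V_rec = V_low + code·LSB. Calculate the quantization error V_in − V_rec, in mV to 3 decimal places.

-0.224 mV

Step size: 3.3 V ÷ 2^12 = 0.806 mV.
Scaled input = 3499.7217 LSBs, so code = 3500.
Reconstructed: 2.8198242 V.
Error = 2.8196 − 2.8198242 = -0.000224219 V = -0.224 mV.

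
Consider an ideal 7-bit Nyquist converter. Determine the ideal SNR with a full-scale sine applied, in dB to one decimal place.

43.9 dB

SNR ≈ 6.02·N + 1.76 dB = 6.02·7 + 1.76 = 43.90 dB.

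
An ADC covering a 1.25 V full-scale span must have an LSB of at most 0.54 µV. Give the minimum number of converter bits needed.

22 bits

Number of steps required ≥ 1.25 V / 0.54 µV = 2314814.81.
Need 2^N ≥ 2314814.81; 2^21 = 2097152, 2^22 = 4194304.
Minimum N = 22.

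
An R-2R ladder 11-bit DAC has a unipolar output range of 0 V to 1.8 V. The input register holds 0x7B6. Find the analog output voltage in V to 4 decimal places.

1.7350 V

LSB = 1.8 V / 2^11 = 0.879 mV.
Code 0x7B6 = 1974 decimal.
V_out = 0 + 1974 × 0.000878906 V = 1.73496 V.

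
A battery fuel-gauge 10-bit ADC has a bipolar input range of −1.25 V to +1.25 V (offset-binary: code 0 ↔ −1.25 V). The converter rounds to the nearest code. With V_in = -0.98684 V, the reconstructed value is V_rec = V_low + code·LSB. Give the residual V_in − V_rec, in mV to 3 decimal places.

Step size: 2.5 V ÷ 2^10 = 2.441 mV.
Scaled input = 107.7903 LSBs, so code = 108.
Code 108 maps back to (−1.25) + 108×0.00244141 V = -0.98632812 V.
Error = -0.98684 − (−0.98632812) = -0.000511875 V = -0.512 mV.

-0.512 mV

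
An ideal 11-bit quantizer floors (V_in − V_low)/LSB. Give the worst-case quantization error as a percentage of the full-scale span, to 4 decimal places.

0.0488 %

Truncating → worst-case error = 1 LSB = V_FS/2^11, so 100/2048 = 0.0488281 % of full scale.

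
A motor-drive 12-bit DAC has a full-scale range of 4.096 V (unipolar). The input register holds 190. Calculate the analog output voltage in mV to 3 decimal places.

LSB = 4.096 V / 2^12 = 1.000 mV.
V_out = 0 + 190 × 0.001 V = 0.19 V.
= 190.000 mV.

190.000 mV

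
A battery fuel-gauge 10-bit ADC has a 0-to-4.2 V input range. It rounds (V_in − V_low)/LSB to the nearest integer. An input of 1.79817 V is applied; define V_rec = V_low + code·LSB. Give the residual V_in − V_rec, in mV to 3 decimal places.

1.686 mV

One LSB is 4.2 V / 1024 = 4.102 mV.
(V_in − V_low)/LSB = (1.79817 − 0)/0.00410156 = 438.4110 → code 438 (round).
Code 438 maps back to 0 + 438×0.00410156 V = 1.7964844 V.
V_in − V_rec = 0.00168563 V = 1.686 mV.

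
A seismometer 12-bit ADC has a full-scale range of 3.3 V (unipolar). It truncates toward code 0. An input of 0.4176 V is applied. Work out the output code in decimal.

With 4096 levels over 3.3 V, one step is 0.806 mV.
(V_in − V_low)/LSB = (0.4176 − 0) / 0.000805664 = 518.330.
⌊·⌋(518.330) = 518.

code 518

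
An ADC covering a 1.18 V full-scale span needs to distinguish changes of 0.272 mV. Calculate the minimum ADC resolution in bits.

Number of steps required ≥ 1.18 V / 0.272 mV = 4338.24.
Need 2^N ≥ 4338.24; 2^12 = 4096, 2^13 = 8192.
Minimum N = 13.

13 bits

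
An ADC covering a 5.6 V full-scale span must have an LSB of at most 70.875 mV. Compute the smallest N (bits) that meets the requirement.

Number of steps required ≥ 5.6 V / 70.875 mV = 79.01.
Need 2^N ≥ 79.01; 2^6 = 64, 2^7 = 128.
Minimum N = 7.

7 bits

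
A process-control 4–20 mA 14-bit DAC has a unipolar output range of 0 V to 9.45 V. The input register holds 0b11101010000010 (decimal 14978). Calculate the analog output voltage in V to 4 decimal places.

LSB = 9.45 V / 2^14 = 0.577 mV.
Code 0b11101010000010 = 14978 decimal.
V_out = 0 + 14978 × 0.000576782 V = 8.63904 V.

8.6390 V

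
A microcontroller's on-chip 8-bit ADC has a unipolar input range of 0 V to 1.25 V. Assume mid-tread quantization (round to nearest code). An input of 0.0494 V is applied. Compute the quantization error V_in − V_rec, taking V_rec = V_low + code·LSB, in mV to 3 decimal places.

0.572 mV

Step size: 1.25 V ÷ 2^8 = 4.883 mV.
(V_in − V_low)/LSB = (0.0494 − 0)/0.00488281 = 10.1171 → code 10 (round).
Code 10 maps back to 0 + 10×0.00488281 V = 0.048828125 V.
Error = 0.0494 − 0.048828125 = 0.000571875 V = 0.572 mV.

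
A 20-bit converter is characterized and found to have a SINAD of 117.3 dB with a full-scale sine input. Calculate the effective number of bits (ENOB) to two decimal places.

19.19 bits

ENOB = (SINAD − 1.76) / 6.02 = (117.3 − 1.76)/6.02 = 19.193.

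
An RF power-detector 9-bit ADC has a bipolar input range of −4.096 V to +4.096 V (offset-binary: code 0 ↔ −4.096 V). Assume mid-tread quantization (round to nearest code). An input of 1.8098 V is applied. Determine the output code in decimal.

code 369

LSB = 8.192 V / 512 = 16.000 mV.
(V_in − V_low)/LSB = (1.8098 − (−4.096)) / 0.016 = 369.113.
So the output code is 369.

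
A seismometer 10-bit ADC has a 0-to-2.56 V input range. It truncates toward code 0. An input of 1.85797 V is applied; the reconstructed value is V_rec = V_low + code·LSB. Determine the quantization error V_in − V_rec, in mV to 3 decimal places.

0.470 mV

One LSB is 2.56 V / 1024 = 2.500 mV.
(V_in − V_low)/LSB = (1.85797 − 0)/0.0025 = 743.1880 → code 743 (floor).
Reconstructed: 1.8575 V.
Error = 1.85797 − 1.8575 = 0.00047 V = 0.470 mV.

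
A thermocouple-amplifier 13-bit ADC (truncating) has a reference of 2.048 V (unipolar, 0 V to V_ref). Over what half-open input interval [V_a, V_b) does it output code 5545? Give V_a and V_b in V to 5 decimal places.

[1.38625 V, 1.38650 V)

LSB = 2.048/2^13 = 250.00 µV.
V_a = V_low + 5545·LSB = 1.38625 V; V_b = V_low + 5546·LSB = 1.3865 V.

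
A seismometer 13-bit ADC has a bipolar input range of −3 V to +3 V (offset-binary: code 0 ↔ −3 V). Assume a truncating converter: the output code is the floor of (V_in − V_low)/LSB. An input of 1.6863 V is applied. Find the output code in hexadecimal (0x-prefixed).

LSB = 6 V / 8192 = 0.732 mV.
(V_in − V_low)/LSB = (1.6863 − (−3)) / 0.000732422 = 6398.362.
⌊·⌋(6398.362) = 6398.
In hexadecimal (0x-prefixed): 0x18FE.

code 0x18FE (decimal 6398)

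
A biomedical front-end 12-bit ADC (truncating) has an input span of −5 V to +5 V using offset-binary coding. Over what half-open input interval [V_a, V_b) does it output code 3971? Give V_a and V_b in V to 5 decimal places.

LSB = 10/2^12 = 2.441 mV.
V_a = V_low + 3971·LSB = 4.69482 V; V_b = V_low + 3972·LSB = 4.69727 V.

[4.69482 V, 4.69727 V)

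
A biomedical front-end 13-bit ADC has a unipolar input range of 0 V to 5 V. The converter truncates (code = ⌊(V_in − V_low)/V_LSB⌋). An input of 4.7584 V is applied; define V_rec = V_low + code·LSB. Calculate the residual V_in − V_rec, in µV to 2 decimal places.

99.22 µV

LSB = 5/2^13 = 0.610 mV.
(V_in − V_low)/LSB = (4.7584 − 0)/0.000610352 = 7796.1626 → code 7796 (floor).
Reconstructed: 4.7583008 V.
Error = 4.7584 − 4.7583008 = 9.92187e-05 V = 99.22 µV.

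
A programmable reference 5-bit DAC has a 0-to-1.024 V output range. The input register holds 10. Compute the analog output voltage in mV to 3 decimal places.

LSB = 1.024 V / 2^5 = 32.000 mV.
V_out = 0 + 10 × 0.032 V = 0.32 V.
= 320.000 mV.

320.000 mV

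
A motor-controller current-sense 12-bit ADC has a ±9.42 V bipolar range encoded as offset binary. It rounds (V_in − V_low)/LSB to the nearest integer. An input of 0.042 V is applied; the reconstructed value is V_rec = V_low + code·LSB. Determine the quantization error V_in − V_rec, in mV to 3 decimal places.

LSB = 18.84/2^12 = 4.600 mV.
(V_in − V_low)/LSB = (0.042 − (−9.42))/0.00459961 = 2057.1312 → code 2057 (round).
Reconstructed: 0.041396484 V.
Difference: 0.000603516 V → 0.604 mV.

0.604 mV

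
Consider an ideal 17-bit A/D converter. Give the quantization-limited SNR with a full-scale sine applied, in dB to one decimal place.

SNR ≈ 6.02·N + 1.76 dB = 6.02·17 + 1.76 = 104.10 dB.

104.1 dB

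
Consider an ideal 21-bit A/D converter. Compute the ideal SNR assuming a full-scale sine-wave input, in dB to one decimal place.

128.2 dB

SNR ≈ 6.02·N + 1.76 dB = 6.02·21 + 1.76 = 128.18 dB.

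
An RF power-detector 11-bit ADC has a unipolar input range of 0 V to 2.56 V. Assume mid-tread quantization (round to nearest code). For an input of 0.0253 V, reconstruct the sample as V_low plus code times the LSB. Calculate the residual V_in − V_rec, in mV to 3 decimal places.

One LSB is 2.56 V / 2048 = 1.250 mV.
(V_in − V_low)/LSB = (0.0253 − 0)/0.00125 = 20.2400 → code 20 (round).
Code 20 maps back to 0 + 20×0.00125 V = 0.025 V.
Difference: 0.0003 V → 0.300 mV.

0.300 mV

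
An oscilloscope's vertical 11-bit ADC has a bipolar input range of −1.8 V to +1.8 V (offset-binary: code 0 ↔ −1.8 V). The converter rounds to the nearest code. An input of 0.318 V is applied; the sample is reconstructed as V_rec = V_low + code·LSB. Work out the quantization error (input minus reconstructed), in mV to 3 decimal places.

Step size: 3.6 V ÷ 2^11 = 1.758 mV.
(0.318 − (−1.8))/0.00175781 = 1204.9067; round gives code 1205.
Code 1205 maps back to (−1.8) + 1205×0.00175781 V = 0.31816406 V.
V_in − V_rec = -0.000164063 V = -0.164 mV.

-0.164 mV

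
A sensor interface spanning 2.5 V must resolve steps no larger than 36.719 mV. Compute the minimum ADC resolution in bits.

7 bits

Number of steps required ≥ 2.5 V / 36.719 mV = 68.08.
Need 2^N ≥ 68.08; 2^6 = 64, 2^7 = 128.
Minimum N = 7.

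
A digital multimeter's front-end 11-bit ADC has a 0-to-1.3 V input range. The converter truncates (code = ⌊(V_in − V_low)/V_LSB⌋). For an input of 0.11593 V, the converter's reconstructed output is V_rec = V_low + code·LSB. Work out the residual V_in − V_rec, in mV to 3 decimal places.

One LSB is 1.3 V / 2048 = 0.635 mV.
Scaled input = 182.6343 LSBs, so code = 182.
V_rec = 0 + 182·0.000634766 = 0.11552734 V.
Difference: 0.000402656 V → 0.403 mV.

0.403 mV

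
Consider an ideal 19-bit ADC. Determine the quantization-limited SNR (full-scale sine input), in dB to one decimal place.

SNR ≈ 6.02·N + 1.76 dB = 6.02·19 + 1.76 = 116.14 dB.

116.1 dB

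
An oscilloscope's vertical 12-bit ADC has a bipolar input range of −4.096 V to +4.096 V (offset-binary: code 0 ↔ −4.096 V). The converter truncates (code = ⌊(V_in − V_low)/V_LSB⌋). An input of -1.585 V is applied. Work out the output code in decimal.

code 1255

Full-scale span = 8.192 V; LSB = 8.192/2^12 = 2.000 mV.
(-1.585 − (−4.096)) / 0.002 = 1255.500 LSBs.
So the output code is 1255.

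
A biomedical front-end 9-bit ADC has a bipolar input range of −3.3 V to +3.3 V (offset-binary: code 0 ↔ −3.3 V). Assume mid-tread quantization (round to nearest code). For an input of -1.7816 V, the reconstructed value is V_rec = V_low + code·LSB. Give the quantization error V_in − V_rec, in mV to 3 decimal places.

-2.694 mV

One LSB is 6.6 V / 512 = 12.891 mV.
(-1.7816 − (−3.3))/0.0128906 = 117.7910; round gives code 118.
V_rec = (−3.3) + 118·0.0128906 = -1.7789062 V.
Error = -1.7816 − (−1.7789062) = -0.00269375 V = -2.694 mV.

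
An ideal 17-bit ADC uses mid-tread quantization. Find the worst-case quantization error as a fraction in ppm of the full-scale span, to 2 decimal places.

3.81 ppm

Rounding → worst-case error = ½ LSB = V_FS/2^18, so 1e+06/262144 = 3.8147 ppm of full scale.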